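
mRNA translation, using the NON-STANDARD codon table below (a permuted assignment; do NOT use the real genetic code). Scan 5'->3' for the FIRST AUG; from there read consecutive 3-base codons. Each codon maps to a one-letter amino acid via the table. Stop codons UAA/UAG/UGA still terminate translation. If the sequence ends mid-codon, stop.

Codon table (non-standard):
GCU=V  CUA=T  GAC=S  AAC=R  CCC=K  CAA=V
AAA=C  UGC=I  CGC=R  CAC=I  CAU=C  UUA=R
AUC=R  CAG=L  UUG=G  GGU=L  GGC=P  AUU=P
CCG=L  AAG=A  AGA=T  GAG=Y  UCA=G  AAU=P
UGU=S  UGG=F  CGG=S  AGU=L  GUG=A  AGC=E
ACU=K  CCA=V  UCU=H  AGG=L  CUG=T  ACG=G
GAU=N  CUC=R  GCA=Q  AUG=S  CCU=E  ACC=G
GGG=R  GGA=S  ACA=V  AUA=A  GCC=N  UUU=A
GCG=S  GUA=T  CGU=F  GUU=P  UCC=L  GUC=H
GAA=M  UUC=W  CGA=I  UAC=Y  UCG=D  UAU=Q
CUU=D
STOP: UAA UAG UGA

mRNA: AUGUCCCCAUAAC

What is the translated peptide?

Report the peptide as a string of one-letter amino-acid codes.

Answer: SLV

Derivation:
start AUG at pos 0
pos 0: AUG -> S; peptide=S
pos 3: UCC -> L; peptide=SL
pos 6: CCA -> V; peptide=SLV
pos 9: UAA -> STOP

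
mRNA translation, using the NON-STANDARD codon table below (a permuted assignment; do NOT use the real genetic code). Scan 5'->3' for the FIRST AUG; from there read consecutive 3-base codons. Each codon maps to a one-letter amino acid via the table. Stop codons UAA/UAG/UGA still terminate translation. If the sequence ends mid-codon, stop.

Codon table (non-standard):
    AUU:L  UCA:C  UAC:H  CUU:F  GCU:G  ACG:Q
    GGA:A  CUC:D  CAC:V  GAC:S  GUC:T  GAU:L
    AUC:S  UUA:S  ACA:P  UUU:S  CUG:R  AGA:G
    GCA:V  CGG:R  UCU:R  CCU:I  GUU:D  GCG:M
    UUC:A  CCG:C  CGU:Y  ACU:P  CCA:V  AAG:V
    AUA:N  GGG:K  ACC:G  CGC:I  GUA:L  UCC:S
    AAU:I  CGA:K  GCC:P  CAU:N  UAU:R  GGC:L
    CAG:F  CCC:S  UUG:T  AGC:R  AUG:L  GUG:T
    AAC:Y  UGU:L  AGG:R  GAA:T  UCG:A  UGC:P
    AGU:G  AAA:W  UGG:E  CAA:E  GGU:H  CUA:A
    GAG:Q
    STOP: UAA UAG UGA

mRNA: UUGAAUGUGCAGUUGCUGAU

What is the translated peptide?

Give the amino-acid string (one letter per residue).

Answer: LPGP

Derivation:
start AUG at pos 4
pos 4: AUG -> L; peptide=L
pos 7: UGC -> P; peptide=LP
pos 10: AGU -> G; peptide=LPG
pos 13: UGC -> P; peptide=LPGP
pos 16: UGA -> STOP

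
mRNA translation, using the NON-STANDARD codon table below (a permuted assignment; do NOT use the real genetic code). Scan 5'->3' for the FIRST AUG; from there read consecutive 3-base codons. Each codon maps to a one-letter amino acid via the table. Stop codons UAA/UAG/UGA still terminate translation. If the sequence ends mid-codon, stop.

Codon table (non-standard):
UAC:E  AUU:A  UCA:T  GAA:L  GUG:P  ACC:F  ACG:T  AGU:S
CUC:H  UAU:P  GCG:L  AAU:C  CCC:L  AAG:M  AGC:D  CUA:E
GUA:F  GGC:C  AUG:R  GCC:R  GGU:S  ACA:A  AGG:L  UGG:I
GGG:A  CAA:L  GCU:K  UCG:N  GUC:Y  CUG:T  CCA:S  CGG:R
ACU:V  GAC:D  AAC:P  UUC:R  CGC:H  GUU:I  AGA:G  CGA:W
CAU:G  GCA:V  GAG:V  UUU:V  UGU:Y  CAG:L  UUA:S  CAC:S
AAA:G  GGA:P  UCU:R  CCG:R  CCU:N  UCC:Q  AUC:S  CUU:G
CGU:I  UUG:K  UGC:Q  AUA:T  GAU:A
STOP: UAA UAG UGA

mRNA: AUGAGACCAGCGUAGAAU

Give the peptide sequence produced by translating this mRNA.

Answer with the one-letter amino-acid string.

start AUG at pos 0
pos 0: AUG -> R; peptide=R
pos 3: AGA -> G; peptide=RG
pos 6: CCA -> S; peptide=RGS
pos 9: GCG -> L; peptide=RGSL
pos 12: UAG -> STOP

Answer: RGSL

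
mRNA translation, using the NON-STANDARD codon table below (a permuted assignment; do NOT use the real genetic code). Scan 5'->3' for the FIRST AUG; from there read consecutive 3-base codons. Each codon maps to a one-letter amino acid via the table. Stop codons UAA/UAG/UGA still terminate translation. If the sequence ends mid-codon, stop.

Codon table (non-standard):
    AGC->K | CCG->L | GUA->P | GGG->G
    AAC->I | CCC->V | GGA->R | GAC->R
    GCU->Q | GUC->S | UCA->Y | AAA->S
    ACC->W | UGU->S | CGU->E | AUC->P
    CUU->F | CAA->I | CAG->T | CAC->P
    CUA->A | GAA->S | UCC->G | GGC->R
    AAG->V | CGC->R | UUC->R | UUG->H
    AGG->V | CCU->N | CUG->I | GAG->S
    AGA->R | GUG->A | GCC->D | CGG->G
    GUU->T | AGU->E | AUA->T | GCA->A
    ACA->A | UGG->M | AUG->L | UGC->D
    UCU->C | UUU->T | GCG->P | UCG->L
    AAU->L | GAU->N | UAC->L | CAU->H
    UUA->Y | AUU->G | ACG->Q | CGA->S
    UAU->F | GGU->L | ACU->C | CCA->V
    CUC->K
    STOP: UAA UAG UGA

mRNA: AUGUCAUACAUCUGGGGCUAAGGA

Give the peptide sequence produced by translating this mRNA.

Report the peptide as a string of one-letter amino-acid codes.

start AUG at pos 0
pos 0: AUG -> L; peptide=L
pos 3: UCA -> Y; peptide=LY
pos 6: UAC -> L; peptide=LYL
pos 9: AUC -> P; peptide=LYLP
pos 12: UGG -> M; peptide=LYLPM
pos 15: GGC -> R; peptide=LYLPMR
pos 18: UAA -> STOP

Answer: LYLPMR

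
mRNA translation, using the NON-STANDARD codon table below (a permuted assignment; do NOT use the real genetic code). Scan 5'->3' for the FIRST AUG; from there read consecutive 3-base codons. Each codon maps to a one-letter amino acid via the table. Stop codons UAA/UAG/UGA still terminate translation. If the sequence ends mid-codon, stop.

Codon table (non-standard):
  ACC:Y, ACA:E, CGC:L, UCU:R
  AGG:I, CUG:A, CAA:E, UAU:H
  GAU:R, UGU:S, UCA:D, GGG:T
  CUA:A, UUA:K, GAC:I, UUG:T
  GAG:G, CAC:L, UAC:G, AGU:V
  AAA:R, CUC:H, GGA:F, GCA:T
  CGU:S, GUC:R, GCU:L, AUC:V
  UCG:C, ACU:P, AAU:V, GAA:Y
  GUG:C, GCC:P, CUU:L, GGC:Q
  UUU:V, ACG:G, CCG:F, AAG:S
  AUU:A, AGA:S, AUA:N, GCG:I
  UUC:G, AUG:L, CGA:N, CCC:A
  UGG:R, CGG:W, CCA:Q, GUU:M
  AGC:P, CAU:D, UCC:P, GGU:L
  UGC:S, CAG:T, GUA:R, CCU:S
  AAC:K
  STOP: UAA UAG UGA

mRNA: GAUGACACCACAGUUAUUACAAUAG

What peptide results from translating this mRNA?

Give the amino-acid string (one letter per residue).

Answer: LEQTKKE

Derivation:
start AUG at pos 1
pos 1: AUG -> L; peptide=L
pos 4: ACA -> E; peptide=LE
pos 7: CCA -> Q; peptide=LEQ
pos 10: CAG -> T; peptide=LEQT
pos 13: UUA -> K; peptide=LEQTK
pos 16: UUA -> K; peptide=LEQTKK
pos 19: CAA -> E; peptide=LEQTKKE
pos 22: UAG -> STOP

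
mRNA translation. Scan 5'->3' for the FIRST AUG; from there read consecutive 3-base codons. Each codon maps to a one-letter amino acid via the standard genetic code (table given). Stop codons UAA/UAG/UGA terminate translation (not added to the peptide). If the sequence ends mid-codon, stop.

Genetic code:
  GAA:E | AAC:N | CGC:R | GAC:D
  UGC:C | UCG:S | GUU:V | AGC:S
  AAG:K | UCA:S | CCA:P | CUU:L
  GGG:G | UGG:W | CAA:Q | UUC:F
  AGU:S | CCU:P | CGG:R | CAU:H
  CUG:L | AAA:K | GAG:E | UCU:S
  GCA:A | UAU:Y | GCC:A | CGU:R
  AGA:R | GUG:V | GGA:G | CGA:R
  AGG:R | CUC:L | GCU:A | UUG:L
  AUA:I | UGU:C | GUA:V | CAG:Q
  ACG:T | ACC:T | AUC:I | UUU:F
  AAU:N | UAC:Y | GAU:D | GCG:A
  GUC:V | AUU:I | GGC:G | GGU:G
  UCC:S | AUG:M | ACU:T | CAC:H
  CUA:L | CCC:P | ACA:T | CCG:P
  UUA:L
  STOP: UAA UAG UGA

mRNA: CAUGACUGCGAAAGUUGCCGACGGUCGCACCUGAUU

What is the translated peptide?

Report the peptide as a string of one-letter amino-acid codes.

Answer: MTAKVADGRT

Derivation:
start AUG at pos 1
pos 1: AUG -> M; peptide=M
pos 4: ACU -> T; peptide=MT
pos 7: GCG -> A; peptide=MTA
pos 10: AAA -> K; peptide=MTAK
pos 13: GUU -> V; peptide=MTAKV
pos 16: GCC -> A; peptide=MTAKVA
pos 19: GAC -> D; peptide=MTAKVAD
pos 22: GGU -> G; peptide=MTAKVADG
pos 25: CGC -> R; peptide=MTAKVADGR
pos 28: ACC -> T; peptide=MTAKVADGRT
pos 31: UGA -> STOP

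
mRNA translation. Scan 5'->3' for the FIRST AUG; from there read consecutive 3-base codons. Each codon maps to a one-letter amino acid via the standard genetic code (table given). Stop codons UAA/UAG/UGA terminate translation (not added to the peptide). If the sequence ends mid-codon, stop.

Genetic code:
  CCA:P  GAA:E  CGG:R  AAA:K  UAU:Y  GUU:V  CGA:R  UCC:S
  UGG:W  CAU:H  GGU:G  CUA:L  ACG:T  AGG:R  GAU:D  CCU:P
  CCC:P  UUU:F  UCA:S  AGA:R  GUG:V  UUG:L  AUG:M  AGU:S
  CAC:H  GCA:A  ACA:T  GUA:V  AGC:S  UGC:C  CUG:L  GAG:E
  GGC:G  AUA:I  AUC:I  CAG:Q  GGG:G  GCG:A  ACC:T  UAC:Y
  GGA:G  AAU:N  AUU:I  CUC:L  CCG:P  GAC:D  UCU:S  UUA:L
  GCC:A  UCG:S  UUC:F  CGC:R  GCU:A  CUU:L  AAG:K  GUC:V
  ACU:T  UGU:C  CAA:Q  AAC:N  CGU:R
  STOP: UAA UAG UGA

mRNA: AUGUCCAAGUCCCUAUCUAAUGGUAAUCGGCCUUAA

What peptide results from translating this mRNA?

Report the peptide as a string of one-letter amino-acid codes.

start AUG at pos 0
pos 0: AUG -> M; peptide=M
pos 3: UCC -> S; peptide=MS
pos 6: AAG -> K; peptide=MSK
pos 9: UCC -> S; peptide=MSKS
pos 12: CUA -> L; peptide=MSKSL
pos 15: UCU -> S; peptide=MSKSLS
pos 18: AAU -> N; peptide=MSKSLSN
pos 21: GGU -> G; peptide=MSKSLSNG
pos 24: AAU -> N; peptide=MSKSLSNGN
pos 27: CGG -> R; peptide=MSKSLSNGNR
pos 30: CCU -> P; peptide=MSKSLSNGNRP
pos 33: UAA -> STOP

Answer: MSKSLSNGNRP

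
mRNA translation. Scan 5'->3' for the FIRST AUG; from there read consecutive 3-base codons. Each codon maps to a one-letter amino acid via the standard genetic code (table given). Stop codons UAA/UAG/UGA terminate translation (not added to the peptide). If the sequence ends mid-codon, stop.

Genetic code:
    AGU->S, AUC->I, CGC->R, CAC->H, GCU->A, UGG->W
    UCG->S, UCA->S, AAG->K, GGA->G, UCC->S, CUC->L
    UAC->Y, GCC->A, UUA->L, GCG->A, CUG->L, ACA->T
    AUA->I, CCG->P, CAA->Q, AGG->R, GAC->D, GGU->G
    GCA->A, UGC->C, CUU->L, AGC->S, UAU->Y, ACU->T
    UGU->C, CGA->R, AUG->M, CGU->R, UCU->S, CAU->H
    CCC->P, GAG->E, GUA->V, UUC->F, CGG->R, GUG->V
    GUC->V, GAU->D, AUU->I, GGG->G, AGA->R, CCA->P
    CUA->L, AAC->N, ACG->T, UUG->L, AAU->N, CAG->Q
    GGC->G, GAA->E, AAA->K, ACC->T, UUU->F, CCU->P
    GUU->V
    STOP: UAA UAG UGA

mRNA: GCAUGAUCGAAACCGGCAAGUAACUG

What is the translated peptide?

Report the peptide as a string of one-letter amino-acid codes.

start AUG at pos 2
pos 2: AUG -> M; peptide=M
pos 5: AUC -> I; peptide=MI
pos 8: GAA -> E; peptide=MIE
pos 11: ACC -> T; peptide=MIET
pos 14: GGC -> G; peptide=MIETG
pos 17: AAG -> K; peptide=MIETGK
pos 20: UAA -> STOP

Answer: MIETGK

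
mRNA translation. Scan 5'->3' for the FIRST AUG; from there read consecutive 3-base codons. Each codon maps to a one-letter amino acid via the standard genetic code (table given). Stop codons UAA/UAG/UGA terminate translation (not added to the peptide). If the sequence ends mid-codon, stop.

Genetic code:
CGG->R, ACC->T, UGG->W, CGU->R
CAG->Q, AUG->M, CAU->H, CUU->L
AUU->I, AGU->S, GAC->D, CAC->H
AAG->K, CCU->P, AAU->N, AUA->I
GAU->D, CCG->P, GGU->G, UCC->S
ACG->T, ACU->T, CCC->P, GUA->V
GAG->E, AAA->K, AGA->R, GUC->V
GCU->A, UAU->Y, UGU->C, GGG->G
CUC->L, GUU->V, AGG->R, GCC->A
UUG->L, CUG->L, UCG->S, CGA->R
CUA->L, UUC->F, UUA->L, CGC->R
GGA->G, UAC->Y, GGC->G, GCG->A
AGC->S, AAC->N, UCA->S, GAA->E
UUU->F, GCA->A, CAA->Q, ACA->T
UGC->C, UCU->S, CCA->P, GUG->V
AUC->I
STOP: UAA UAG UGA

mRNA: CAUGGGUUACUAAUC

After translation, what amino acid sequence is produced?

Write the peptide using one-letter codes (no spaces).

Answer: MGY

Derivation:
start AUG at pos 1
pos 1: AUG -> M; peptide=M
pos 4: GGU -> G; peptide=MG
pos 7: UAC -> Y; peptide=MGY
pos 10: UAA -> STOP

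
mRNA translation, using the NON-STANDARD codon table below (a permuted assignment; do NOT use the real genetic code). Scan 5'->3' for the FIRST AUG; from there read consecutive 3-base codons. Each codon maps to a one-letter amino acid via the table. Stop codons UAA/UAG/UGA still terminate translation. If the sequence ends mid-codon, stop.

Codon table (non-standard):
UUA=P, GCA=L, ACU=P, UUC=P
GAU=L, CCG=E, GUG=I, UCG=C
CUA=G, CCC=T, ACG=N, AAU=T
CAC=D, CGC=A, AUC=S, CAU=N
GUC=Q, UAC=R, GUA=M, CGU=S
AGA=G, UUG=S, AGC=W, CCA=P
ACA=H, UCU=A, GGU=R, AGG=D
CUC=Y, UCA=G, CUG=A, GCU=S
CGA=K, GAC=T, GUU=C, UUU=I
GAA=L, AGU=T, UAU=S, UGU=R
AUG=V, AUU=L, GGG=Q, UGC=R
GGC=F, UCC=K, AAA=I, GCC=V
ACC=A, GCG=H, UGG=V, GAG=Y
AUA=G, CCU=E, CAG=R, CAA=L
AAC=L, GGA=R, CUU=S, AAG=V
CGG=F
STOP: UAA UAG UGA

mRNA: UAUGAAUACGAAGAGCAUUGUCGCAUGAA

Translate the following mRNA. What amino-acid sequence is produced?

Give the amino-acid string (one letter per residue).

start AUG at pos 1
pos 1: AUG -> V; peptide=V
pos 4: AAU -> T; peptide=VT
pos 7: ACG -> N; peptide=VTN
pos 10: AAG -> V; peptide=VTNV
pos 13: AGC -> W; peptide=VTNVW
pos 16: AUU -> L; peptide=VTNVWL
pos 19: GUC -> Q; peptide=VTNVWLQ
pos 22: GCA -> L; peptide=VTNVWLQL
pos 25: UGA -> STOP

Answer: VTNVWLQL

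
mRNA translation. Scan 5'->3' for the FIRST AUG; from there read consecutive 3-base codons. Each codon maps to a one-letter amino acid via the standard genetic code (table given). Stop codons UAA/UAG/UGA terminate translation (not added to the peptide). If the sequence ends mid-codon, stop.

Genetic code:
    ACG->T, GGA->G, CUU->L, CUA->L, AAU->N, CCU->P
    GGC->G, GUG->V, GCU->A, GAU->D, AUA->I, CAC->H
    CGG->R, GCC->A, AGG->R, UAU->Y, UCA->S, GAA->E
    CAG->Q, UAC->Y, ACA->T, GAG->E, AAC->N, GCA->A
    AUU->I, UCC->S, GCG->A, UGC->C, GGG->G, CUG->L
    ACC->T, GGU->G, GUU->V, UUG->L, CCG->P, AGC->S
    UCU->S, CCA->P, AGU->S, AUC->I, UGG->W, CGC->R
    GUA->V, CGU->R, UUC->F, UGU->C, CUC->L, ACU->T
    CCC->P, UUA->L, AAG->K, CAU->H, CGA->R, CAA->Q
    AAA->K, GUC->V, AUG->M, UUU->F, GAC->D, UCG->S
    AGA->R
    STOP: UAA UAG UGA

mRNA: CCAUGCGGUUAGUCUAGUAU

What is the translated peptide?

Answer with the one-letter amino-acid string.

Answer: MRLV

Derivation:
start AUG at pos 2
pos 2: AUG -> M; peptide=M
pos 5: CGG -> R; peptide=MR
pos 8: UUA -> L; peptide=MRL
pos 11: GUC -> V; peptide=MRLV
pos 14: UAG -> STOP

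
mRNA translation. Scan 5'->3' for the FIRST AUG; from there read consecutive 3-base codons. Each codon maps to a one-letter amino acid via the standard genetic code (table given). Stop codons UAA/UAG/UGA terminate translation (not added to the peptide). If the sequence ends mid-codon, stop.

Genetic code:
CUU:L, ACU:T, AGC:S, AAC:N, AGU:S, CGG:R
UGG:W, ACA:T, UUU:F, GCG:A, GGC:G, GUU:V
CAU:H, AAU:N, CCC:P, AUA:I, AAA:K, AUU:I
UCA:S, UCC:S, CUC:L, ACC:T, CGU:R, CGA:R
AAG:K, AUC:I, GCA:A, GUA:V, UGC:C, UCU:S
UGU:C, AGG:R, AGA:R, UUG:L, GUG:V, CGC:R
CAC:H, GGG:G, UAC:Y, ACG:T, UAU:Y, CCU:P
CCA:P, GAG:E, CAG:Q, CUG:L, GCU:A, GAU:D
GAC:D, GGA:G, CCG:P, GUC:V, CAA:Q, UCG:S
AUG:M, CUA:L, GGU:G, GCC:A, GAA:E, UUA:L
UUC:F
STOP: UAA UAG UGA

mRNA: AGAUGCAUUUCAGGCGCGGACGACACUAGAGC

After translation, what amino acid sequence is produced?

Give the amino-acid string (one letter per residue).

start AUG at pos 2
pos 2: AUG -> M; peptide=M
pos 5: CAU -> H; peptide=MH
pos 8: UUC -> F; peptide=MHF
pos 11: AGG -> R; peptide=MHFR
pos 14: CGC -> R; peptide=MHFRR
pos 17: GGA -> G; peptide=MHFRRG
pos 20: CGA -> R; peptide=MHFRRGR
pos 23: CAC -> H; peptide=MHFRRGRH
pos 26: UAG -> STOP

Answer: MHFRRGRH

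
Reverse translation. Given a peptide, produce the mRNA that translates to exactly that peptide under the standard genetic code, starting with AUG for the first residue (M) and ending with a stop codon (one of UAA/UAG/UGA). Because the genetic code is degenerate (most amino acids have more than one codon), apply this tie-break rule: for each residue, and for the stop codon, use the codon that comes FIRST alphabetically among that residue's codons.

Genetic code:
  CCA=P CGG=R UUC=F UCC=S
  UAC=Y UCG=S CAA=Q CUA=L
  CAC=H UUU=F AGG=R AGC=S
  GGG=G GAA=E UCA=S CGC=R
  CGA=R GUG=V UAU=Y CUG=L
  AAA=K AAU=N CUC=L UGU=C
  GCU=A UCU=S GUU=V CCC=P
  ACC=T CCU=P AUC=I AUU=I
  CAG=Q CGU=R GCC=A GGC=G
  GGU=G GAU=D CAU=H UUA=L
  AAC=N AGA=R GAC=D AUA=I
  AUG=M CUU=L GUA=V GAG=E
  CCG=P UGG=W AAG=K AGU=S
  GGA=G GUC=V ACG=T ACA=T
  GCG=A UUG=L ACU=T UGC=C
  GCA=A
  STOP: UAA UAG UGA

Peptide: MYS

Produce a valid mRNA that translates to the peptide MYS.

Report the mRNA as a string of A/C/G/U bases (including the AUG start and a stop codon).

Answer: mRNA: AUGUACAGCUAA

Derivation:
residue 1: M -> AUG (start codon)
residue 2: Y codons sorted = UAC,UAU -> pick first = UAC
residue 3: S codons sorted = AGC,AGU,UCA,UCC,UCG,UCU -> pick first = AGC
terminator: stop codons sorted = UAA,UAG,UGA -> pick first = UAA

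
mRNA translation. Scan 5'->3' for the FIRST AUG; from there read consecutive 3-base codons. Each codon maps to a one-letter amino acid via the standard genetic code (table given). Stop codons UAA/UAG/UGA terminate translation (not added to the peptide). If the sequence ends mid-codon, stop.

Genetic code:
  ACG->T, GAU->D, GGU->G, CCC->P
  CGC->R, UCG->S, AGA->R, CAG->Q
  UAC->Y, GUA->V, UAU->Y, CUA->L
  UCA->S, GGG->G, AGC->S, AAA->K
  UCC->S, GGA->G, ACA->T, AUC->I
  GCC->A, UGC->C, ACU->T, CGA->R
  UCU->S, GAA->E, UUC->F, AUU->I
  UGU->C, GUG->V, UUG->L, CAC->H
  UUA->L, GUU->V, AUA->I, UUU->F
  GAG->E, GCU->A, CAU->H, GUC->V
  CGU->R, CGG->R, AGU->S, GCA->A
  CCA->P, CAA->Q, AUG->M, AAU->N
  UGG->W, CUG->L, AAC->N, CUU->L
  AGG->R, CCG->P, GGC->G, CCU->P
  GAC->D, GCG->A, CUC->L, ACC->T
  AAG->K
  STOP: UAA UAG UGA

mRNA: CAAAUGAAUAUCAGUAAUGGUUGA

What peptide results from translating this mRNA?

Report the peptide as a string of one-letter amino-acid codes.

Answer: MNISNG

Derivation:
start AUG at pos 3
pos 3: AUG -> M; peptide=M
pos 6: AAU -> N; peptide=MN
pos 9: AUC -> I; peptide=MNI
pos 12: AGU -> S; peptide=MNIS
pos 15: AAU -> N; peptide=MNISN
pos 18: GGU -> G; peptide=MNISNG
pos 21: UGA -> STOP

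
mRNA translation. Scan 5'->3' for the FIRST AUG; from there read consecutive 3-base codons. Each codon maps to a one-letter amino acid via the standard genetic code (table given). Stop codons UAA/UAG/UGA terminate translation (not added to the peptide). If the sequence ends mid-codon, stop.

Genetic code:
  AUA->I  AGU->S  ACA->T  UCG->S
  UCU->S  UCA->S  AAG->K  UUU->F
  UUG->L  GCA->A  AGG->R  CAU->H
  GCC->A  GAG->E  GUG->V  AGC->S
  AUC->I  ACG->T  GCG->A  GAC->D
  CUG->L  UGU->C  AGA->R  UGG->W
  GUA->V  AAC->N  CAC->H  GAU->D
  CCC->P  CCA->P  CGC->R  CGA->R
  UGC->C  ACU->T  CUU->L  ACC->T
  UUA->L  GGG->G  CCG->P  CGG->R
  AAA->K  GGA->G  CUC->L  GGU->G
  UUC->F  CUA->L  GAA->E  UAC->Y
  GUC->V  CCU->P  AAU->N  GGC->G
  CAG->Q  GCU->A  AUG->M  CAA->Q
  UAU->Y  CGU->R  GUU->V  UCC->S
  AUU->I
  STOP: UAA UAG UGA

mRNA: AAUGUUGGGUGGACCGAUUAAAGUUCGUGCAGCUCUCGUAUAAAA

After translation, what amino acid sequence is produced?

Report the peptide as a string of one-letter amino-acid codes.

start AUG at pos 1
pos 1: AUG -> M; peptide=M
pos 4: UUG -> L; peptide=ML
pos 7: GGU -> G; peptide=MLG
pos 10: GGA -> G; peptide=MLGG
pos 13: CCG -> P; peptide=MLGGP
pos 16: AUU -> I; peptide=MLGGPI
pos 19: AAA -> K; peptide=MLGGPIK
pos 22: GUU -> V; peptide=MLGGPIKV
pos 25: CGU -> R; peptide=MLGGPIKVR
pos 28: GCA -> A; peptide=MLGGPIKVRA
pos 31: GCU -> A; peptide=MLGGPIKVRAA
pos 34: CUC -> L; peptide=MLGGPIKVRAAL
pos 37: GUA -> V; peptide=MLGGPIKVRAALV
pos 40: UAA -> STOP

Answer: MLGGPIKVRAALV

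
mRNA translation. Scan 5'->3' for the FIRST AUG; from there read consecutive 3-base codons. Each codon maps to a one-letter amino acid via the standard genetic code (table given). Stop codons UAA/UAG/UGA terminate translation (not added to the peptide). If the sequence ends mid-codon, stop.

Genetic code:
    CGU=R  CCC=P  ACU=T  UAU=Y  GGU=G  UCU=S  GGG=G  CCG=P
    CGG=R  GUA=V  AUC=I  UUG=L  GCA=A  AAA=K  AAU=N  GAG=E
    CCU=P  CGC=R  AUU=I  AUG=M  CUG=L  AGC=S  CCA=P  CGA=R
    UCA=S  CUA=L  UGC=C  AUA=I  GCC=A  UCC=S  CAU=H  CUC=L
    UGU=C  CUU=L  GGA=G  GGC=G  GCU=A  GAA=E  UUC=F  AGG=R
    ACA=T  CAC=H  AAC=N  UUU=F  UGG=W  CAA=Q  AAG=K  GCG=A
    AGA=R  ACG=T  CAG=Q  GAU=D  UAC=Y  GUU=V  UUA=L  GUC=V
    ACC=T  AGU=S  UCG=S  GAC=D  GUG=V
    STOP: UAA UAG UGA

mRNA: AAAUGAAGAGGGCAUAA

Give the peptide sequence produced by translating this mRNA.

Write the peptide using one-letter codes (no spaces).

Answer: MKRA

Derivation:
start AUG at pos 2
pos 2: AUG -> M; peptide=M
pos 5: AAG -> K; peptide=MK
pos 8: AGG -> R; peptide=MKR
pos 11: GCA -> A; peptide=MKRA
pos 14: UAA -> STOP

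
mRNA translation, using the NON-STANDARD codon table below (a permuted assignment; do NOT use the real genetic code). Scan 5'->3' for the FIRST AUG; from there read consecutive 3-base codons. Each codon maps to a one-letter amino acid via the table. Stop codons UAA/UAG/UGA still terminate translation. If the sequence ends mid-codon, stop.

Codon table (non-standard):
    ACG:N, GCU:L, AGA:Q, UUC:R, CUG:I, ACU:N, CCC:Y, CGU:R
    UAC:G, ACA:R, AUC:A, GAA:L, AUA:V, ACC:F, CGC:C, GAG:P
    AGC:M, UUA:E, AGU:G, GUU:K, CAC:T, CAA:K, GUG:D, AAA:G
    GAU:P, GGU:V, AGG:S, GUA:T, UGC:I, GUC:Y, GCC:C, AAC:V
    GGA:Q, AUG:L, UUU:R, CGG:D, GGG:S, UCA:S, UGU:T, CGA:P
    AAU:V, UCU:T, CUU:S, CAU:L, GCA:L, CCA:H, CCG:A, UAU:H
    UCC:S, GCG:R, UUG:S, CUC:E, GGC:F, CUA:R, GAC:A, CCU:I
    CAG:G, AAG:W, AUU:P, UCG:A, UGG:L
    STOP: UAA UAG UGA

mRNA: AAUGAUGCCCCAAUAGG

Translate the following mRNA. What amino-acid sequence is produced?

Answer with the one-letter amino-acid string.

Answer: LLYK

Derivation:
start AUG at pos 1
pos 1: AUG -> L; peptide=L
pos 4: AUG -> L; peptide=LL
pos 7: CCC -> Y; peptide=LLY
pos 10: CAA -> K; peptide=LLYK
pos 13: UAG -> STOP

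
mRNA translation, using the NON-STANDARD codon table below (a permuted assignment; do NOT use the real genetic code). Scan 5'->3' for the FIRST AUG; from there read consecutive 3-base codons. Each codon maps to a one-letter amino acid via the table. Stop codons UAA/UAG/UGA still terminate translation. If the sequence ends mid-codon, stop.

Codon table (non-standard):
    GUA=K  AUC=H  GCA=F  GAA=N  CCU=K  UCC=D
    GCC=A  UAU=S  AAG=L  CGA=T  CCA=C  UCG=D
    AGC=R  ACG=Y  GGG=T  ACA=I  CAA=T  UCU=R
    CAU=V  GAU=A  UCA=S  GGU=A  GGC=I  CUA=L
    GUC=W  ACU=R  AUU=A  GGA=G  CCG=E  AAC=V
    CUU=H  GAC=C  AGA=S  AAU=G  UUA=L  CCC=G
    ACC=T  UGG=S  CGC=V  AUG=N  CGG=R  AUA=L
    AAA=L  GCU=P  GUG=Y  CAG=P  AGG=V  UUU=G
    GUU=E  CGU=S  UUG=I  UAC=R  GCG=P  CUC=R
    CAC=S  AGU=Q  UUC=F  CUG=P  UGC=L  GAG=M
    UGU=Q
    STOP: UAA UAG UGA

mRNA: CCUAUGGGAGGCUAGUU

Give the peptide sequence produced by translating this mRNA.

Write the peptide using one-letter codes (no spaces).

start AUG at pos 3
pos 3: AUG -> N; peptide=N
pos 6: GGA -> G; peptide=NG
pos 9: GGC -> I; peptide=NGI
pos 12: UAG -> STOP

Answer: NGI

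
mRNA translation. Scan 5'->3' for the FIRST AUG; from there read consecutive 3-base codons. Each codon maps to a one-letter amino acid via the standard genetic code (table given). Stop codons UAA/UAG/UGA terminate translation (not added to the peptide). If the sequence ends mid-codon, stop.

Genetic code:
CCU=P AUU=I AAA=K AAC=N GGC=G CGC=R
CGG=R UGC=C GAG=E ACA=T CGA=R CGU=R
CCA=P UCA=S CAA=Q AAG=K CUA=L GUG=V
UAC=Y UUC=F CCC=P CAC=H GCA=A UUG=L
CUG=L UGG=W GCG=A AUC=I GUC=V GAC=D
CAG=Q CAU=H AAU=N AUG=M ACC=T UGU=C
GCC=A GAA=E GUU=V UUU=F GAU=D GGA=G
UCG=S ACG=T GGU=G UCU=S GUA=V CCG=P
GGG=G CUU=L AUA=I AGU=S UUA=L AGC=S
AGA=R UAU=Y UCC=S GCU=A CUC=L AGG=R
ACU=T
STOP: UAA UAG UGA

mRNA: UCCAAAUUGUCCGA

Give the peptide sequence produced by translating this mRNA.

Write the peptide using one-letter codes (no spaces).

no AUG start codon found

Answer: (empty: no AUG start codon)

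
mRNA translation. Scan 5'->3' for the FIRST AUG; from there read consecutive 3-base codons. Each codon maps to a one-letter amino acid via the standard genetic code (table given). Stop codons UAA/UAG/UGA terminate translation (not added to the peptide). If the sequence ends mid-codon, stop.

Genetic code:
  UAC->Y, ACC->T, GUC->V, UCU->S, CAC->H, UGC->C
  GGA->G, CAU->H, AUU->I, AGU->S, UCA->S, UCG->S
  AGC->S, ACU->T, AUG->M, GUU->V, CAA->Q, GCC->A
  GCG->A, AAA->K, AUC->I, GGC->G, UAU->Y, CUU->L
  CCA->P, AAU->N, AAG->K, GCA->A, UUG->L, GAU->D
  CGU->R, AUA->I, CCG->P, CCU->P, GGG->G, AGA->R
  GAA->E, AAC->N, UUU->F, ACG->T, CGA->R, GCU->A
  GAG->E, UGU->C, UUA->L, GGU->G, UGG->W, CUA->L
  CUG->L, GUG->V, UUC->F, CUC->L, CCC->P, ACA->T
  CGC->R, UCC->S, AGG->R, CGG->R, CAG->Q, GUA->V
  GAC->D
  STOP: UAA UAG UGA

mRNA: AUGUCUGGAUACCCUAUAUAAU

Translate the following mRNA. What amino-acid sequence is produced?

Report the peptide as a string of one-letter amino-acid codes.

Answer: MSGYPI

Derivation:
start AUG at pos 0
pos 0: AUG -> M; peptide=M
pos 3: UCU -> S; peptide=MS
pos 6: GGA -> G; peptide=MSG
pos 9: UAC -> Y; peptide=MSGY
pos 12: CCU -> P; peptide=MSGYP
pos 15: AUA -> I; peptide=MSGYPI
pos 18: UAA -> STOP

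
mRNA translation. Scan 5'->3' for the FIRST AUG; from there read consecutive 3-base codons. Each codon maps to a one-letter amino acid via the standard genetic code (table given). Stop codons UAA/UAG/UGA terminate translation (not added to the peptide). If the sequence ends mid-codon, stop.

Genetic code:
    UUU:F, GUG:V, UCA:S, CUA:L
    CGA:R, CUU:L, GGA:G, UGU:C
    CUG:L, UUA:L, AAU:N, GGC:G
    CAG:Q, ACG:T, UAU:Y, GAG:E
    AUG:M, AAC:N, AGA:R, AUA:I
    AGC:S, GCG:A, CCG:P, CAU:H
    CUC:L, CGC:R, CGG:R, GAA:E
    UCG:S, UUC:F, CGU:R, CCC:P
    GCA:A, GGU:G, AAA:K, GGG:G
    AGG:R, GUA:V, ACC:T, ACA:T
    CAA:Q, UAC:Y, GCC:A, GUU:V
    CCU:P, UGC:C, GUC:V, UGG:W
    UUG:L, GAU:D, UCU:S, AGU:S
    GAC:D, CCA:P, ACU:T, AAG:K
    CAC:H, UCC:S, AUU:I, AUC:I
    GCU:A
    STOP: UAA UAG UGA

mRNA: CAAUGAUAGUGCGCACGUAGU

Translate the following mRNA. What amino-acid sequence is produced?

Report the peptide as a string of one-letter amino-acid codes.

start AUG at pos 2
pos 2: AUG -> M; peptide=M
pos 5: AUA -> I; peptide=MI
pos 8: GUG -> V; peptide=MIV
pos 11: CGC -> R; peptide=MIVR
pos 14: ACG -> T; peptide=MIVRT
pos 17: UAG -> STOP

Answer: MIVRT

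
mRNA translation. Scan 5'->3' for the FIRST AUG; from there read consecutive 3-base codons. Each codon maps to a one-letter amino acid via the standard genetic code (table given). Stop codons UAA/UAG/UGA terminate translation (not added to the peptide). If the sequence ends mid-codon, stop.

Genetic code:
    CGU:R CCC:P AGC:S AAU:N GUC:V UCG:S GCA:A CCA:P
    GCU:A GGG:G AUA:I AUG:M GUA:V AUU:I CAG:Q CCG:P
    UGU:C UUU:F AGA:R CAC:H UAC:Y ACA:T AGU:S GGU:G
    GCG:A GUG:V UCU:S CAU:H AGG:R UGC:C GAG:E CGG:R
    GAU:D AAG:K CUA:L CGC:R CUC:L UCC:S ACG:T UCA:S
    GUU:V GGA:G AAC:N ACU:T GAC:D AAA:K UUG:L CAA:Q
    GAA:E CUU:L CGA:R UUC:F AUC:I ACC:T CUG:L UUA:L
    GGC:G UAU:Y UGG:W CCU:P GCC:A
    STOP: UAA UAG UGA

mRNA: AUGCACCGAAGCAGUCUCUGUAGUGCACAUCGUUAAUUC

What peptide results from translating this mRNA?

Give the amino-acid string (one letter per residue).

Answer: MHRSSLCSAHR

Derivation:
start AUG at pos 0
pos 0: AUG -> M; peptide=M
pos 3: CAC -> H; peptide=MH
pos 6: CGA -> R; peptide=MHR
pos 9: AGC -> S; peptide=MHRS
pos 12: AGU -> S; peptide=MHRSS
pos 15: CUC -> L; peptide=MHRSSL
pos 18: UGU -> C; peptide=MHRSSLC
pos 21: AGU -> S; peptide=MHRSSLCS
pos 24: GCA -> A; peptide=MHRSSLCSA
pos 27: CAU -> H; peptide=MHRSSLCSAH
pos 30: CGU -> R; peptide=MHRSSLCSAHR
pos 33: UAA -> STOP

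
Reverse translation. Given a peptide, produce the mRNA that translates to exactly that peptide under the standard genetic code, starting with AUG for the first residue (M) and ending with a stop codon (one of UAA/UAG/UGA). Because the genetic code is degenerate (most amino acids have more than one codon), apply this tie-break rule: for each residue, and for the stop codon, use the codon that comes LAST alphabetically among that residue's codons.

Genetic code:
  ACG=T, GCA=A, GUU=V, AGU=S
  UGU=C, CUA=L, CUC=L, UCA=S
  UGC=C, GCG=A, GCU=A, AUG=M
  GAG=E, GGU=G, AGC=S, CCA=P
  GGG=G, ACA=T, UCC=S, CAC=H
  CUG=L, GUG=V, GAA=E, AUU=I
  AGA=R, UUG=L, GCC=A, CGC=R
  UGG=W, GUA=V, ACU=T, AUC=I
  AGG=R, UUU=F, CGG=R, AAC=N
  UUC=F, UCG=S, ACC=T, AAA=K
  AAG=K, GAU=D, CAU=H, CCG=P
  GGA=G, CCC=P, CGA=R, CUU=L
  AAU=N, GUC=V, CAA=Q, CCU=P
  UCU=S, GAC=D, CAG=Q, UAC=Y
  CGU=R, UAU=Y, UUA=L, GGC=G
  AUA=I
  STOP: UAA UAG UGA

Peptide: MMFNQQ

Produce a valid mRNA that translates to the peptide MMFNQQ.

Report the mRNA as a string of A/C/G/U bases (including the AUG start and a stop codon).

residue 1: M -> AUG (start codon)
residue 2: M -> AUG (only codon)
residue 3: F codons sorted = UUC,UUU -> pick last = UUU
residue 4: N codons sorted = AAC,AAU -> pick last = AAU
residue 5: Q codons sorted = CAA,CAG -> pick last = CAG
residue 6: Q codons sorted = CAA,CAG -> pick last = CAG
terminator: stop codons sorted = UAA,UAG,UGA -> pick last = UGA

Answer: mRNA: AUGAUGUUUAAUCAGCAGUGA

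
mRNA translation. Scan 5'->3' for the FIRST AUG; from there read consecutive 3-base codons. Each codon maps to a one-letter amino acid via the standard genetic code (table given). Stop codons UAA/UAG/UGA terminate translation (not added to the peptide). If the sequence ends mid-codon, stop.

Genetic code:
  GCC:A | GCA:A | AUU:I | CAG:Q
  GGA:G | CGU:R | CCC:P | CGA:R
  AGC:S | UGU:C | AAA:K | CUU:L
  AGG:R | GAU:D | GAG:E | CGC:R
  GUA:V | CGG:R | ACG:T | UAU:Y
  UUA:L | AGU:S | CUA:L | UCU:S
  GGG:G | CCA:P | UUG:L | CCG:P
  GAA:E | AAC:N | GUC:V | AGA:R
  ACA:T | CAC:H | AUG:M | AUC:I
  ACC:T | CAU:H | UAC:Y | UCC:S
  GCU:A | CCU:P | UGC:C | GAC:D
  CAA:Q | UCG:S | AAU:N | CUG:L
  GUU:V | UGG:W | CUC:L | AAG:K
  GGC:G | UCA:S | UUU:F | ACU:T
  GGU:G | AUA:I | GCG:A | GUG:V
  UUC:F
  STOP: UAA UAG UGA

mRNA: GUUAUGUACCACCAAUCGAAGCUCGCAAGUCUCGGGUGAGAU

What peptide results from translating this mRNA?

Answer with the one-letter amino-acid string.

start AUG at pos 3
pos 3: AUG -> M; peptide=M
pos 6: UAC -> Y; peptide=MY
pos 9: CAC -> H; peptide=MYH
pos 12: CAA -> Q; peptide=MYHQ
pos 15: UCG -> S; peptide=MYHQS
pos 18: AAG -> K; peptide=MYHQSK
pos 21: CUC -> L; peptide=MYHQSKL
pos 24: GCA -> A; peptide=MYHQSKLA
pos 27: AGU -> S; peptide=MYHQSKLAS
pos 30: CUC -> L; peptide=MYHQSKLASL
pos 33: GGG -> G; peptide=MYHQSKLASLG
pos 36: UGA -> STOP

Answer: MYHQSKLASLG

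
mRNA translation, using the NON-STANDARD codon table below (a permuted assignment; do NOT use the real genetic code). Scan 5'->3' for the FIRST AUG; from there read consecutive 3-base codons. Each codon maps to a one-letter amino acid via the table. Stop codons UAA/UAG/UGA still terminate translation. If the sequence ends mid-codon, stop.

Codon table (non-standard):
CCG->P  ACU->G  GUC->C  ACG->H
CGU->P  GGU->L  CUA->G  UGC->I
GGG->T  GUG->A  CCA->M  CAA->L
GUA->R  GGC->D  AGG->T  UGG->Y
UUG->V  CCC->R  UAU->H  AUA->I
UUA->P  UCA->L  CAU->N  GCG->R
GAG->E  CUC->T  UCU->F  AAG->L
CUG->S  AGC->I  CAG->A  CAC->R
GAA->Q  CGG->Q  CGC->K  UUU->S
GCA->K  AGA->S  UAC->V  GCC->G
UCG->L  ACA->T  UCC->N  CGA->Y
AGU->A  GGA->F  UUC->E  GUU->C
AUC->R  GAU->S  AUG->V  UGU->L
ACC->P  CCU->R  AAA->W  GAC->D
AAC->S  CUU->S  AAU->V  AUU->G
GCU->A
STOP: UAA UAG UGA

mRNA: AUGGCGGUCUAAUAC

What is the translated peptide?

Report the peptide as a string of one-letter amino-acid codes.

start AUG at pos 0
pos 0: AUG -> V; peptide=V
pos 3: GCG -> R; peptide=VR
pos 6: GUC -> C; peptide=VRC
pos 9: UAA -> STOP

Answer: VRC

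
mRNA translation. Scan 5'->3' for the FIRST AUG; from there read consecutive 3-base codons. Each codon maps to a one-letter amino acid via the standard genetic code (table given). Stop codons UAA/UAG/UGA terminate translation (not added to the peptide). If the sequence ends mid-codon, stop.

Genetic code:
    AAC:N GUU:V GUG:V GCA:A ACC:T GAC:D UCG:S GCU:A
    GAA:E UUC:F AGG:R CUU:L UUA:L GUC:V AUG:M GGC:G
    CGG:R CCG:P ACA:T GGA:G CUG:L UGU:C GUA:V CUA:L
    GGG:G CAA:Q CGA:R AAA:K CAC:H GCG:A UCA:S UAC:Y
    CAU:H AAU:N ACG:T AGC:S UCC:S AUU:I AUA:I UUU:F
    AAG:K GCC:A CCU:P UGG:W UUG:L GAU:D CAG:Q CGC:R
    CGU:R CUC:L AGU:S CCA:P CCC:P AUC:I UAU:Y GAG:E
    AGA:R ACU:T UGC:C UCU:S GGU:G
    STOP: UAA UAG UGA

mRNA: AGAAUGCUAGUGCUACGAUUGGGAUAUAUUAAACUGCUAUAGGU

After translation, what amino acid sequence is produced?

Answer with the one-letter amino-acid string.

start AUG at pos 3
pos 3: AUG -> M; peptide=M
pos 6: CUA -> L; peptide=ML
pos 9: GUG -> V; peptide=MLV
pos 12: CUA -> L; peptide=MLVL
pos 15: CGA -> R; peptide=MLVLR
pos 18: UUG -> L; peptide=MLVLRL
pos 21: GGA -> G; peptide=MLVLRLG
pos 24: UAU -> Y; peptide=MLVLRLGY
pos 27: AUU -> I; peptide=MLVLRLGYI
pos 30: AAA -> K; peptide=MLVLRLGYIK
pos 33: CUG -> L; peptide=MLVLRLGYIKL
pos 36: CUA -> L; peptide=MLVLRLGYIKLL
pos 39: UAG -> STOP

Answer: MLVLRLGYIKLL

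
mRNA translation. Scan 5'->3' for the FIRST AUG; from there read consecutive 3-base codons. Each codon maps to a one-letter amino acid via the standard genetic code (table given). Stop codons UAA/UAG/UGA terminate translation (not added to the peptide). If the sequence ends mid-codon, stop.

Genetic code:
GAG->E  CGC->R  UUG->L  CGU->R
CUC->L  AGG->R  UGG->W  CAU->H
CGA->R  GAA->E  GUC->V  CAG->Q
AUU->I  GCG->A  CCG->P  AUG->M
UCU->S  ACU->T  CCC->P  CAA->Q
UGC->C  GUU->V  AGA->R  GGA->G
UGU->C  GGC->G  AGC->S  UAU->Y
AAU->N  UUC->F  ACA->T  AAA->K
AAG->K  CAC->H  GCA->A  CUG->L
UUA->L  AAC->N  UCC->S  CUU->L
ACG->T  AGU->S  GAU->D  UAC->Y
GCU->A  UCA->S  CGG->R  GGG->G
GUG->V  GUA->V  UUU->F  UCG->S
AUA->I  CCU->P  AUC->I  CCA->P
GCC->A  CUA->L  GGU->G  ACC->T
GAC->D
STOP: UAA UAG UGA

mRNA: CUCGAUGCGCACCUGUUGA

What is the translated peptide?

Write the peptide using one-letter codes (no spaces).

start AUG at pos 4
pos 4: AUG -> M; peptide=M
pos 7: CGC -> R; peptide=MR
pos 10: ACC -> T; peptide=MRT
pos 13: UGU -> C; peptide=MRTC
pos 16: UGA -> STOP

Answer: MRTC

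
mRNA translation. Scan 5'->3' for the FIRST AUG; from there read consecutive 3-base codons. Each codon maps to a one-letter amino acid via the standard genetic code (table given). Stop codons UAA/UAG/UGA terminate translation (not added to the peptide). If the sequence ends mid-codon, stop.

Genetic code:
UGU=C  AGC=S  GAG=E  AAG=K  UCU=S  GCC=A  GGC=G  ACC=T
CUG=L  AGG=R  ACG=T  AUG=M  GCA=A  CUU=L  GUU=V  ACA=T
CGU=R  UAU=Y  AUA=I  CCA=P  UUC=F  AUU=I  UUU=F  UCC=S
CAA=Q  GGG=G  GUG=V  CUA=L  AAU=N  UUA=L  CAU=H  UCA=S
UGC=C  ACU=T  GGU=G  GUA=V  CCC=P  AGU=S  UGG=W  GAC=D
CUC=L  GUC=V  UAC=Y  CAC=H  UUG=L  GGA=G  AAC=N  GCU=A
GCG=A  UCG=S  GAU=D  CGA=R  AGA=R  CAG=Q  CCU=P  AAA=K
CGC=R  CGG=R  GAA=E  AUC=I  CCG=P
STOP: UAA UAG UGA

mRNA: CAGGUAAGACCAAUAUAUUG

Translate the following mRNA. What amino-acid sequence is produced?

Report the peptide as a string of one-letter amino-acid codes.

Answer: (empty: no AUG start codon)

Derivation:
no AUG start codon found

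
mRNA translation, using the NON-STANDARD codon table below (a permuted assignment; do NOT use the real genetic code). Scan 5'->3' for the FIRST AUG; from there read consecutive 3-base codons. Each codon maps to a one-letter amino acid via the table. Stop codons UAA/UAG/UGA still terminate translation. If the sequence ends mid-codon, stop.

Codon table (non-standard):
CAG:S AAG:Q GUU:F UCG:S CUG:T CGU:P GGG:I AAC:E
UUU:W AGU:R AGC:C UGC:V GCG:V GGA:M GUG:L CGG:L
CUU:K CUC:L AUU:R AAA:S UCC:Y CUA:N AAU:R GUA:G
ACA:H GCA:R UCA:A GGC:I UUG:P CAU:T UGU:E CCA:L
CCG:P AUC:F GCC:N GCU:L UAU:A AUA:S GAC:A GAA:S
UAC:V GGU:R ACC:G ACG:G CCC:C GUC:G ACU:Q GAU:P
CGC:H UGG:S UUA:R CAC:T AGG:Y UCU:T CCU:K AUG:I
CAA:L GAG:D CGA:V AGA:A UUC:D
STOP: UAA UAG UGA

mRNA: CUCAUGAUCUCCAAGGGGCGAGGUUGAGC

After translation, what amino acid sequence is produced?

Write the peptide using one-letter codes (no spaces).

start AUG at pos 3
pos 3: AUG -> I; peptide=I
pos 6: AUC -> F; peptide=IF
pos 9: UCC -> Y; peptide=IFY
pos 12: AAG -> Q; peptide=IFYQ
pos 15: GGG -> I; peptide=IFYQI
pos 18: CGA -> V; peptide=IFYQIV
pos 21: GGU -> R; peptide=IFYQIVR
pos 24: UGA -> STOP

Answer: IFYQIVR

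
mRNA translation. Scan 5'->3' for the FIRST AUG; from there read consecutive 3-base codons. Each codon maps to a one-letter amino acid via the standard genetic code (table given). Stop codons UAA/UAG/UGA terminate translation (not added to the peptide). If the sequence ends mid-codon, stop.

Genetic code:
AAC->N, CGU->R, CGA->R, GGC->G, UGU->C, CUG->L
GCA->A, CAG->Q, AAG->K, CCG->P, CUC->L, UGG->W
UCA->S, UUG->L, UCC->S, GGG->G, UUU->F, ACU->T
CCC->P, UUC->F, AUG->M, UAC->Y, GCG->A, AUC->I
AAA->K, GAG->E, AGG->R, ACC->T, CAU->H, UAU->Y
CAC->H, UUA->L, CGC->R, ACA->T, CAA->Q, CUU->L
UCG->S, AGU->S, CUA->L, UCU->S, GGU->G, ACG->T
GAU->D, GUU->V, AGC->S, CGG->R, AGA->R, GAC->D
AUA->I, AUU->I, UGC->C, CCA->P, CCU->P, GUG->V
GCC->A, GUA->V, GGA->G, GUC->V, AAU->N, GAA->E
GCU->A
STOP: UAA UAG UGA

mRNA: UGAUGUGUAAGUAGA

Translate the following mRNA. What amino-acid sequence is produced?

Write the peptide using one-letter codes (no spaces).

Answer: MCK

Derivation:
start AUG at pos 2
pos 2: AUG -> M; peptide=M
pos 5: UGU -> C; peptide=MC
pos 8: AAG -> K; peptide=MCK
pos 11: UAG -> STOP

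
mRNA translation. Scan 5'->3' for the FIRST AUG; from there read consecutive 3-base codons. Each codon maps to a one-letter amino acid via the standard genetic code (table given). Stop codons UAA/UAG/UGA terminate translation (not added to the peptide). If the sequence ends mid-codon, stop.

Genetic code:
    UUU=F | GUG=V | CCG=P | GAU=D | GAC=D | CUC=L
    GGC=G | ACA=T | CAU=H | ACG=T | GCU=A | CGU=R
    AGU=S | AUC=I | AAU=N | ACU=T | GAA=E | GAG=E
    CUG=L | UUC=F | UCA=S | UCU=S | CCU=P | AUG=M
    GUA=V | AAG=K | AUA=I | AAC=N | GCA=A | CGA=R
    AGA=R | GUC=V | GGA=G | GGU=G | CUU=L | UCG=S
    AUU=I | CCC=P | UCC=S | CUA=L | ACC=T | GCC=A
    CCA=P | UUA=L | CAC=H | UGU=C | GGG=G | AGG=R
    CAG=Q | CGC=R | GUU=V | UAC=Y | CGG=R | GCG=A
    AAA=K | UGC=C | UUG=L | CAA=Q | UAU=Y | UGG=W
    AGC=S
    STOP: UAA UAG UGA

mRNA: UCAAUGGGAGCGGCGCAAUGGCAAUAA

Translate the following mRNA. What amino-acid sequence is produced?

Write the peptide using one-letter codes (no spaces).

Answer: MGAAQWQ

Derivation:
start AUG at pos 3
pos 3: AUG -> M; peptide=M
pos 6: GGA -> G; peptide=MG
pos 9: GCG -> A; peptide=MGA
pos 12: GCG -> A; peptide=MGAA
pos 15: CAA -> Q; peptide=MGAAQ
pos 18: UGG -> W; peptide=MGAAQW
pos 21: CAA -> Q; peptide=MGAAQWQ
pos 24: UAA -> STOP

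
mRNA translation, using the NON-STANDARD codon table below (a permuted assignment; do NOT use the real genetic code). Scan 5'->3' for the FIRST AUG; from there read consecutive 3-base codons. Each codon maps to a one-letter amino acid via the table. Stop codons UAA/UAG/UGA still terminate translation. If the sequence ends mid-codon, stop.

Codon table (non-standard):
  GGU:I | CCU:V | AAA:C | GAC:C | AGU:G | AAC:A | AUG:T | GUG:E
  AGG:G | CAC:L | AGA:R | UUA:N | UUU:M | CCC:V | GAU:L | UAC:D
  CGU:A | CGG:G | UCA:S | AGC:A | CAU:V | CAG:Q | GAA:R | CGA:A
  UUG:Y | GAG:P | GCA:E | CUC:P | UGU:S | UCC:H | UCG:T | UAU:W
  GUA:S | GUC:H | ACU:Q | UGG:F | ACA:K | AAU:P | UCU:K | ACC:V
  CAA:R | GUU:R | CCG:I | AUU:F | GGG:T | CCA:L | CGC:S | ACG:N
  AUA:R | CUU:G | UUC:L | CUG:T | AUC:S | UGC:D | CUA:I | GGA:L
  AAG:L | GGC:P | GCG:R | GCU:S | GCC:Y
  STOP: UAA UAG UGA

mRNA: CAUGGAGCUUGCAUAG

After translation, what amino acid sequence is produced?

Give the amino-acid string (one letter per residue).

start AUG at pos 1
pos 1: AUG -> T; peptide=T
pos 4: GAG -> P; peptide=TP
pos 7: CUU -> G; peptide=TPG
pos 10: GCA -> E; peptide=TPGE
pos 13: UAG -> STOP

Answer: TPGE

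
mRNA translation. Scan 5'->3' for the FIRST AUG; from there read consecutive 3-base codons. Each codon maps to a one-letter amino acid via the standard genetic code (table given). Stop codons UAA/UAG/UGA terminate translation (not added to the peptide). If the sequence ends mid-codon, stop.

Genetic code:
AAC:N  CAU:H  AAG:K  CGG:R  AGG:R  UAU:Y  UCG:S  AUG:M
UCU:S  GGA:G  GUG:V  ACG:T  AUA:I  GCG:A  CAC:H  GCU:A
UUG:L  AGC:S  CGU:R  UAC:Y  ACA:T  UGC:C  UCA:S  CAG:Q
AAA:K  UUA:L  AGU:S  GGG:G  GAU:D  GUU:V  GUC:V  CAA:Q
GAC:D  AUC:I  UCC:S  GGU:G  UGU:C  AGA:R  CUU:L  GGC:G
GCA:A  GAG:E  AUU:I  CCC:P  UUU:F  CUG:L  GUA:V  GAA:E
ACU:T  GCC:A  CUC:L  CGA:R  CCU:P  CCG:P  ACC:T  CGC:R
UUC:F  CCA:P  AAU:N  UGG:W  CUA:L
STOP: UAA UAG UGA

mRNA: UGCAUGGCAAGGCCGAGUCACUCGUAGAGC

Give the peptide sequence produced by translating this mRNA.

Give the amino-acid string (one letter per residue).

start AUG at pos 3
pos 3: AUG -> M; peptide=M
pos 6: GCA -> A; peptide=MA
pos 9: AGG -> R; peptide=MAR
pos 12: CCG -> P; peptide=MARP
pos 15: AGU -> S; peptide=MARPS
pos 18: CAC -> H; peptide=MARPSH
pos 21: UCG -> S; peptide=MARPSHS
pos 24: UAG -> STOP

Answer: MARPSHS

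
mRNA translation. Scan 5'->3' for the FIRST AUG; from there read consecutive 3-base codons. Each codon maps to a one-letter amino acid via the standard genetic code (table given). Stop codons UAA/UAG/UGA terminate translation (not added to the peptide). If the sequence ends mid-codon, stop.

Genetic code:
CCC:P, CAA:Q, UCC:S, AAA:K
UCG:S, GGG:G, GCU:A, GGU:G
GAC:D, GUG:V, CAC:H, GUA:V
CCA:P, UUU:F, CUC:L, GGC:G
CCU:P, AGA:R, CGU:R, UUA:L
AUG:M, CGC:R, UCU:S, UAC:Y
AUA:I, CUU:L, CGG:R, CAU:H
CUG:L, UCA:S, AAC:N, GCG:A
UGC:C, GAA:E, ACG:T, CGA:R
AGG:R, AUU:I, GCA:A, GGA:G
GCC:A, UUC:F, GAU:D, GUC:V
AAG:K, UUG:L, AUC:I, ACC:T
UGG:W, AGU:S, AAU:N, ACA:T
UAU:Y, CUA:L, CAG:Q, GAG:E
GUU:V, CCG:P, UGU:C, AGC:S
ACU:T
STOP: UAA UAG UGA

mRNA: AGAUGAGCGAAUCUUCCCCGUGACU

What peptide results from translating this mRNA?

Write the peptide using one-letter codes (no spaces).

Answer: MSESSP

Derivation:
start AUG at pos 2
pos 2: AUG -> M; peptide=M
pos 5: AGC -> S; peptide=MS
pos 8: GAA -> E; peptide=MSE
pos 11: UCU -> S; peptide=MSES
pos 14: UCC -> S; peptide=MSESS
pos 17: CCG -> P; peptide=MSESSP
pos 20: UGA -> STOP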